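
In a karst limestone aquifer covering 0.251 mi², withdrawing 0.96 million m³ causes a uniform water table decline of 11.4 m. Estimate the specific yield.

A = 0.251 mi² = 6.501 × 10^5 m²
ΔV = 0.96 million m³ = 9.6 × 10^5 m³
Sy = ΔV / (A × Δh) = 9.6 × 10^5 m³ / (6.501 × 10^5 m² × 11.4 m) = 0.1295

Sy ≈ 0.13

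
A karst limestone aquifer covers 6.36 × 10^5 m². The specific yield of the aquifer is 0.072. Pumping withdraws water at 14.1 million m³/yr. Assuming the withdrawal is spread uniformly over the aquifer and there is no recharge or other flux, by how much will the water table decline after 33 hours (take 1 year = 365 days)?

Δh ≈ 1.16 m

Q = 14.1 million m³/yr = 38630 m³/d
t = 33 hours = 1.375 d
ΔV = Q × t = 38630 m³/d × 1.375 d = 53120 m³
Δh = ΔV / (Sy × A) = 53120 / (0.072 × 6.36 × 10^5) = 1.16 m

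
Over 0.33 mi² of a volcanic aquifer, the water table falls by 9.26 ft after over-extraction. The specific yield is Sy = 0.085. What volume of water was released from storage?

ΔV ≈ 2.05 × 10^5 m³

A = 0.33 mi² = 8.547 × 10^5 m²
Δh = 9.26 ft = 2.822 m
ΔV = Sy × A × Δh = 0.085 × 8.547 × 10^5 m² × 2.822 m = 2.05 × 10^5 m³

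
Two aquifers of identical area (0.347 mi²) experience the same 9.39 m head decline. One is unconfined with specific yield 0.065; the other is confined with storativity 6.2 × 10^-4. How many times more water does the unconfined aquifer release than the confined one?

A = 0.347 mi² = 8.987 × 10^5 m²
Unconfined: ΔV_u = Sy × A × Δh = 0.065 × 8.987 × 10^5 × 9.39 = 5.485 × 10^5 m³
Confined: ΔV_c = S × A × Δh = 6.2 × 10^-4 × 8.987 × 10^5 × 9.39 = 5232 m³
Ratio = ΔV_u / ΔV_c = Sy / S = 0.065 / 6.2 × 10^-4 = 104.8

ΔV_u / ΔV_c ≈ 105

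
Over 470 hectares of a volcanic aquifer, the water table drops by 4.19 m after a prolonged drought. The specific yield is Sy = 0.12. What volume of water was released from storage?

ΔV ≈ 2.36 × 10^6 m³

A = 470 hectares = 4.7 × 10^6 m²
ΔV = Sy × A × Δh = 0.12 × 4.7 × 10^6 m² × 4.19 m = 2.363 × 10^6 m³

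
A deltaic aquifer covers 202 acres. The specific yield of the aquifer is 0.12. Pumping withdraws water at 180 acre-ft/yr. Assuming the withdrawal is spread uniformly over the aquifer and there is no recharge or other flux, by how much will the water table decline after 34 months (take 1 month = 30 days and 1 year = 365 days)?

A = 202 acres = 8.175 × 10^5 m²
Q = 180 acre-ft/yr = 608.3 m³/d
t = 34 months = 1020 d
ΔV = Q × t = 608.3 m³/d × 1020 d = 6.205 × 10^5 m³
Δh = ΔV / (Sy × A) = 6.205 × 10^5 / (0.12 × 8.175 × 10^5) = 6.325 m

Δh ≈ 6.33 m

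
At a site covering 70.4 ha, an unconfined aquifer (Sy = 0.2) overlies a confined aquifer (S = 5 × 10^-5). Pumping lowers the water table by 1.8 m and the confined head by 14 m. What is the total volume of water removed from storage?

ΔV ≈ 2.54 × 10^5 m³

A = 70.4 ha = 7.04 × 10^5 m²
Unconfined: ΔV_u = Sy × A × Δh_u = 0.2 × 7.04 × 10^5 × 1.8 = 2.534 × 10^5 m³
Confined: ΔV_c = S × A × Δh_c = 5 × 10^-5 × 7.04 × 10^5 × 14 = 492.8 m³
Total ΔV = 2.534 × 10^5 + 492.8 = 2.539 × 10^5 m³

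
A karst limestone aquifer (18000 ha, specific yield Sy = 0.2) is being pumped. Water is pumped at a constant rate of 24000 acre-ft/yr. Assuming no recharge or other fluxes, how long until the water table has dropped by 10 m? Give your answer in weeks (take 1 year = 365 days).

A = 18000 ha = 1.8 × 10^8 m²
ΔV = Sy × A × Δh = 0.2 × 1.8 × 10^8 × 10 = 3.6 × 10^8 m³
Q = 24000 acre-ft/yr = 81110 m³/d
t = ΔV / Q = 3.6 × 10^8 m³ / 81110 m³/d = 4439 d
t = 4439 d ≈ 634.1 weeks

t ≈ 634 weeks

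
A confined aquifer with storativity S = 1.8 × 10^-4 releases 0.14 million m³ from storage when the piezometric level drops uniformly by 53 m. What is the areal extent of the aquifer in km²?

ΔV = 0.14 million m³ = 1.4 × 10^5 m³
A = ΔV / (S × Δh) = 1.4 × 10^5 / (1.8 × 10^-4 × 53) = 1.468 × 10^7 m²
A = 1.468 × 10^7 m² = 14.68 km²

A ≈ 14.7 km²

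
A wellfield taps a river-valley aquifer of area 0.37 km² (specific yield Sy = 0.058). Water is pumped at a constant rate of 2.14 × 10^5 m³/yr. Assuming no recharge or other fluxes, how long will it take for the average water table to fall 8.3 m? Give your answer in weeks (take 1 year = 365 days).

A = 0.37 km² = 3.7 × 10^5 m²
ΔV = Sy × A × Δh = 0.058 × 3.7 × 10^5 × 8.3 = 1.781 × 10^5 m³
Q = 2.14 × 10^5 m³/yr = 586.3 m³/d
t = ΔV / Q = 1.781 × 10^5 m³ / 586.3 m³/d = 303.8 d
t = 303.8 d ≈ 43.4 weeks

t ≈ 43.4 weeks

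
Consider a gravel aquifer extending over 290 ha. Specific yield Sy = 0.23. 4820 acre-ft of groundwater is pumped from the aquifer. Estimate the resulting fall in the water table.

Δh ≈ 8.91 m

A = 290 ha = 2.9 × 10^6 m²
ΔV = 4820 acre-ft = 5.945 × 10^6 m³
Δh = ΔV / (Sy × A) = 5.945 × 10^6 m³ / (0.23 × 2.9 × 10^6 m²) = 8.914 m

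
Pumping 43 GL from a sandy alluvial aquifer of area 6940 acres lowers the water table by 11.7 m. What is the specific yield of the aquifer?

Sy ≈ 0.13

A = 6940 acres = 2.809 × 10^7 m²
ΔV = 43 GL = 4.3 × 10^7 m³
Sy = ΔV / (A × Δh) = 4.3 × 10^7 m³ / (2.809 × 10^7 m² × 11.7 m) = 0.1309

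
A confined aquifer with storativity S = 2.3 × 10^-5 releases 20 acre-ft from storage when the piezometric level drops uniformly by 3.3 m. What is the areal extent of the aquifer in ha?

ΔV = 20 acre-ft = 24670 m³
A = ΔV / (S × Δh) = 24670 / (2.3 × 10^-5 × 3.3) = 3.25 × 10^8 m²
A = 3.25 × 10^8 m² = 32500 ha

A ≈ 32500 ha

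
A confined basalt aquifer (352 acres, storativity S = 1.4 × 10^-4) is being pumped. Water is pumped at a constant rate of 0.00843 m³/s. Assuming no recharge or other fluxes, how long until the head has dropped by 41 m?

t ≈ 11.2 days

A = 352 acres = 1.424 × 10^6 m²
ΔV = S × A × Δh = 1.4 × 10^-4 × 1.424 × 10^6 × 41 = 8177 m³
Q = 0.00843 m³/s = 728.4 m³/d
t = ΔV / Q = 8177 m³ / 728.4 m³/d = 11.23 d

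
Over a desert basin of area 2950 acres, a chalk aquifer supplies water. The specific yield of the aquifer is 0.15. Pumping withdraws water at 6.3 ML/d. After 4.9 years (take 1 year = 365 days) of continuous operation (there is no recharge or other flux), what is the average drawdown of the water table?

A = 2950 acres = 1.194 × 10^7 m²
Q = 6.3 ML/d = 6300 m³/d
t = 4.9 years = 1789 d
ΔV = Q × t = 6300 m³/d × 1789 d = 1.127 × 10^7 m³
Δh = ΔV / (Sy × A) = 1.127 × 10^7 / (0.15 × 1.194 × 10^7) = 6.292 m

Δh ≈ 6.29 m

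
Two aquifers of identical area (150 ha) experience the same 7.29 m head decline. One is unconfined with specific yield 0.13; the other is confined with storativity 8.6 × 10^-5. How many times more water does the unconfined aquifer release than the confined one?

ΔV_u / ΔV_c ≈ 1510

A = 150 ha = 1.5 × 10^6 m²
Unconfined: ΔV_u = Sy × A × Δh = 0.13 × 1.5 × 10^6 × 7.29 = 1.422 × 10^6 m³
Confined: ΔV_c = S × A × Δh = 8.6 × 10^-5 × 1.5 × 10^6 × 7.29 = 940.4 m³
Ratio = ΔV_u / ΔV_c = Sy / S = 0.13 / 8.6 × 10^-5 = 1512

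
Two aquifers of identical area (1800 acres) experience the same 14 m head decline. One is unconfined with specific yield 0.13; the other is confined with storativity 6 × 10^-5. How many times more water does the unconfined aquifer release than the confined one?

ΔV_u / ΔV_c ≈ 2170

A = 1800 acres = 7.284 × 10^6 m²
Unconfined: ΔV_u = Sy × A × Δh = 0.13 × 7.284 × 10^6 × 14 = 1.326 × 10^7 m³
Confined: ΔV_c = S × A × Δh = 6 × 10^-5 × 7.284 × 10^6 × 14 = 6119 m³
Ratio = ΔV_u / ΔV_c = Sy / S = 0.13 / 6 × 10^-5 = 2167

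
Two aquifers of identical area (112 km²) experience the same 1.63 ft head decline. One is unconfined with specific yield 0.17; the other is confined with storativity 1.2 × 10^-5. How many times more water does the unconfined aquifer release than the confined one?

A = 112 km² = 1.12 × 10^8 m²
Δh = 1.63 ft = 0.4968 m
Unconfined: ΔV_u = Sy × A × Δh = 0.17 × 1.12 × 10^8 × 0.4968 = 9.46 × 10^6 m³
Confined: ΔV_c = S × A × Δh = 1.2 × 10^-5 × 1.12 × 10^8 × 0.4968 = 667.7 m³
Ratio = ΔV_u / ΔV_c = Sy / S = 0.17 / 1.2 × 10^-5 = 14170

ΔV_u / ΔV_c ≈ 14200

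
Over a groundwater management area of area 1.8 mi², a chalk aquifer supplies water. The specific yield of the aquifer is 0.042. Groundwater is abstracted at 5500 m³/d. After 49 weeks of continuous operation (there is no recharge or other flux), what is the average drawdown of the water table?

A = 1.8 mi² = 4.662 × 10^6 m²
t = 49 weeks = 343 d
ΔV = Q × t = 5500 m³/d × 343 d = 1.887 × 10^6 m³
Δh = ΔV / (Sy × A) = 1.887 × 10^6 / (0.042 × 4.662 × 10^6) = 9.635 m

Δh ≈ 9.63 m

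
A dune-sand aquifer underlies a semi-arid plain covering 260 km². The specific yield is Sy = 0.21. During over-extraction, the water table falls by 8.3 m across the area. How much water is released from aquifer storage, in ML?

A = 260 km² = 2.6 × 10^8 m²
ΔV = Sy × A × Δh = 0.21 × 2.6 × 10^8 m² × 8.3 m = 4.532 × 10^8 m³
ΔV = 4.532 × 10^8 m³ = 4.532 × 10^5 ML

ΔV ≈ 4.53 × 10^5 ML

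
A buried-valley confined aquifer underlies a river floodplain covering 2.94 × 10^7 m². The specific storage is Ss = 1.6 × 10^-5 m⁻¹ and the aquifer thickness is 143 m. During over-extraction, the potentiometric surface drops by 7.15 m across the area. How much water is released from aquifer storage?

S = Ss × b = 1.6 × 10^-5 m⁻¹ × 143 m = 2.288 × 10^-3
ΔV = S × A × Δh = 0.002288 × 2.94 × 10^7 m² × 7.15 m = 4.81 × 10^5 m³

ΔV ≈ 4.81 × 10^5 m³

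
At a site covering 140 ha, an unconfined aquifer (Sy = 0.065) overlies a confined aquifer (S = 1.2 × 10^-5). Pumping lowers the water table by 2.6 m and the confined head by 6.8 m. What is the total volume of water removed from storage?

ΔV ≈ 2.37 × 10^5 m³

A = 140 ha = 1.4 × 10^6 m²
Unconfined: ΔV_u = Sy × A × Δh_u = 0.065 × 1.4 × 10^6 × 2.6 = 2.366 × 10^5 m³
Confined: ΔV_c = S × A × Δh_c = 1.2 × 10^-5 × 1.4 × 10^6 × 6.8 = 114.2 m³
Total ΔV = 2.366 × 10^5 + 114.2 = 2.367 × 10^5 m³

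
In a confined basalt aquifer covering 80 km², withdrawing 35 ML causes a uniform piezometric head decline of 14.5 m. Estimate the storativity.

A = 80 km² = 8 × 10^7 m²
ΔV = 35 ML = 35000 m³
S = ΔV / (A × Δh) = 35000 m³ / (8 × 10^7 m² × 14.5 m) = 3.017 × 10^-5

S ≈ 3 × 10^-5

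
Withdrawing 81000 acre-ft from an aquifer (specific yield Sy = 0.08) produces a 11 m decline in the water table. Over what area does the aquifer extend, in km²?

A ≈ 114 km²

ΔV = 81000 acre-ft = 9.991 × 10^7 m³
A = ΔV / (Sy × Δh) = 9.991 × 10^7 / (0.08 × 11) = 1.135 × 10^8 m²
A = 1.135 × 10^8 m² = 113.5 km²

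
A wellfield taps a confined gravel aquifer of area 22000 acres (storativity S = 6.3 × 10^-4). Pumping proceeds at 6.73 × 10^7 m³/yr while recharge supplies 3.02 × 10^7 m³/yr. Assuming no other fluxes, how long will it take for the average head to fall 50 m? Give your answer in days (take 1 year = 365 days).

t ≈ 27.6 days

A = 22000 acres = 8.903 × 10^7 m²
ΔV = S × A × Δh = 6.3 × 10^-4 × 8.903 × 10^7 × 50 = 2.804 × 10^6 m³
Net withdrawal = 6.73 × 10^7 − 3.02 × 10^7 = 3.71 × 10^7 m³/yr = 1.016 × 10^5 m³/d
t = ΔV / Q = 2.804 × 10^6 m³ / 1.016 × 10^5 m³/d = 27.59 d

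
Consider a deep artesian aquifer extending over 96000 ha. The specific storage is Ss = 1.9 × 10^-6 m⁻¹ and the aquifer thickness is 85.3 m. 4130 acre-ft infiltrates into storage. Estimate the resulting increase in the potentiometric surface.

Δh ≈ 32.7 m

S = Ss × b = 1.9 × 10^-6 m⁻¹ × 85.3 m = 1.621 × 10^-4
A = 96000 ha = 9.6 × 10^8 m²
ΔV = 4130 acre-ft = 5.094 × 10^6 m³
Δh = ΔV / (S × A) = 5.094 × 10^6 m³ / (1.621 × 10^-4 × 9.6 × 10^8 m²) = 32.74 m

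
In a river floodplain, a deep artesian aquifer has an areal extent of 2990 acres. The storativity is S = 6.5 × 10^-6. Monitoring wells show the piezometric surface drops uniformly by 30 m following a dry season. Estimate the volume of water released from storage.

A = 2990 acres = 1.21 × 10^7 m²
ΔV = S × A × Δh = 6.5 × 10^-6 × 1.21 × 10^7 m² × 30 m = 2360 m³

ΔV ≈ 2360 m³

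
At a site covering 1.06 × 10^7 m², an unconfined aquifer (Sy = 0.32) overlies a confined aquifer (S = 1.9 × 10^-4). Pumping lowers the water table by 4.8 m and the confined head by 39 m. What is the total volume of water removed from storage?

ΔV ≈ 1.64 × 10^7 m³

Unconfined: ΔV_u = Sy × A × Δh_u = 0.32 × 1.06 × 10^7 × 4.8 = 1.628 × 10^7 m³
Confined: ΔV_c = S × A × Δh_c = 1.9 × 10^-4 × 1.06 × 10^7 × 39 = 78550 m³
Total ΔV = 1.628 × 10^7 + 78550 = 1.636 × 10^7 m³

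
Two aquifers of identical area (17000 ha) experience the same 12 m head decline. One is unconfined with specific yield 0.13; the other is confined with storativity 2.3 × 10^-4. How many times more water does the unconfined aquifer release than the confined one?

A = 17000 ha = 1.7 × 10^8 m²
Unconfined: ΔV_u = Sy × A × Δh = 0.13 × 1.7 × 10^8 × 12 = 2.652 × 10^8 m³
Confined: ΔV_c = S × A × Δh = 2.3 × 10^-4 × 1.7 × 10^8 × 12 = 4.692 × 10^5 m³
Ratio = ΔV_u / ΔV_c = Sy / S = 0.13 / 2.3 × 10^-4 = 565.2

ΔV_u / ΔV_c ≈ 565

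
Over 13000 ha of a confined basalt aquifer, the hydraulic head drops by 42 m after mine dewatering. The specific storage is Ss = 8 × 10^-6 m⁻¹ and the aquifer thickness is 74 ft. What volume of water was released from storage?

ΔV ≈ 9.85 × 10^5 m³

b = 74 ft = 22.56 m
S = Ss × b = 8 × 10^-6 m⁻¹ × 22.56 m = 1.804 × 10^-4
A = 13000 ha = 1.3 × 10^8 m²
ΔV = S × A × Δh = 1.804 × 10^-4 × 1.3 × 10^8 m² × 42 m = 9.852 × 10^5 m³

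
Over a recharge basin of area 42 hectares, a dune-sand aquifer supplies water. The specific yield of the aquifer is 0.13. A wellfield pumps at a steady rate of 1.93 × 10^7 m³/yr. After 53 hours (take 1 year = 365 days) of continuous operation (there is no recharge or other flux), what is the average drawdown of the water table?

Δh ≈ 2.14 m

A = 42 hectares = 4.2 × 10^5 m²
Q = 1.93 × 10^7 m³/yr = 52880 m³/d
t = 53 hours = 2.208 d
ΔV = Q × t = 52880 m³/d × 2.208 d = 1.168 × 10^5 m³
Δh = ΔV / (Sy × A) = 1.168 × 10^5 / (0.13 × 4.2 × 10^5) = 2.139 m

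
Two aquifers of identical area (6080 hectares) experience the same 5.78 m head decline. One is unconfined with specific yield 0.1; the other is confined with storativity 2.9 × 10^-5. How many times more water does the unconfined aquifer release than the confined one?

ΔV_u / ΔV_c ≈ 3450

A = 6080 hectares = 6.08 × 10^7 m²
Unconfined: ΔV_u = Sy × A × Δh = 0.1 × 6.08 × 10^7 × 5.78 = 3.514 × 10^7 m³
Confined: ΔV_c = S × A × Δh = 2.9 × 10^-5 × 6.08 × 10^7 × 5.78 = 10190 m³
Ratio = ΔV_u / ΔV_c = Sy / S = 0.1 / 2.9 × 10^-5 = 3448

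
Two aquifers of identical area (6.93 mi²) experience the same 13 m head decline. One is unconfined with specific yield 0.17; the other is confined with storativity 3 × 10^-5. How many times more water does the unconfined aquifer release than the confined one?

ΔV_u / ΔV_c ≈ 5670

A = 6.93 mi² = 1.795 × 10^7 m²
Unconfined: ΔV_u = Sy × A × Δh = 0.17 × 1.795 × 10^7 × 13 = 3.967 × 10^7 m³
Confined: ΔV_c = S × A × Δh = 3 × 10^-5 × 1.795 × 10^7 × 13 = 7000 m³
Ratio = ΔV_u / ΔV_c = Sy / S = 0.17 / 3 × 10^-5 = 5667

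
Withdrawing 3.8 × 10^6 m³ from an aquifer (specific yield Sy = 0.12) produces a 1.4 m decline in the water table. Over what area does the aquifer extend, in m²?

A ≈ 2.26 × 10^7 m²

A = ΔV / (Sy × Δh) = 3.8 × 10^6 / (0.12 × 1.4) = 2.262 × 10^7 m²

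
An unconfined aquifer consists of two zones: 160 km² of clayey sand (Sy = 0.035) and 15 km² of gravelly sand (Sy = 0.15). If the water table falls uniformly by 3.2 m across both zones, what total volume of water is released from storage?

ΔV ≈ 2.51 × 10^7 m³

A₁ = 160 km² = 1.6 × 10^8 m²; A₂ = 15 km² = 1.5 × 10^7 m²
ΔV₁ = 0.035 × 1.6 × 10^8 × 3.2 = 1.792 × 10^7 m³
ΔV₂ = 0.15 × 1.5 × 10^7 × 3.2 = 7.2 × 10^6 m³
ΔV = ΔV₁ + ΔV₂ = 2.512 × 10^7 m³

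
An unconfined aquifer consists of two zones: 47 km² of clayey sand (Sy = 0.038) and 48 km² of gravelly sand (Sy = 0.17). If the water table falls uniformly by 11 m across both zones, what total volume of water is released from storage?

ΔV ≈ 1.09 × 10^8 m³

A₁ = 47 km² = 4.7 × 10^7 m²; A₂ = 48 km² = 4.8 × 10^7 m²
ΔV₁ = 0.038 × 4.7 × 10^7 × 11 = 1.965 × 10^7 m³
ΔV₂ = 0.17 × 4.8 × 10^7 × 11 = 8.976 × 10^7 m³
ΔV = ΔV₁ + ΔV₂ = 1.094 × 10^8 m³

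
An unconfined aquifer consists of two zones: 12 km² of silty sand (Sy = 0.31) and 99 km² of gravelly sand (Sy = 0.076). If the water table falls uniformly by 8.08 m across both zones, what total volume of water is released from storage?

A₁ = 12 km² = 1.2 × 10^7 m²; A₂ = 99 km² = 9.9 × 10^7 m²
ΔV₁ = 0.31 × 1.2 × 10^7 × 8.08 = 3.006 × 10^7 m³
ΔV₂ = 0.076 × 9.9 × 10^7 × 8.08 = 6.079 × 10^7 m³
ΔV = ΔV₁ + ΔV₂ = 9.085 × 10^7 m³

ΔV ≈ 9.09 × 10^7 m³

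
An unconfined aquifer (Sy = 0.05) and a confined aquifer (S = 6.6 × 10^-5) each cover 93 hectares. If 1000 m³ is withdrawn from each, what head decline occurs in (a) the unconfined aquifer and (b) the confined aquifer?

A = 93 hectares = 9.3 × 10^5 m²
Unconfined: Δh_u = ΔV/(Sy·A) = 1000/(0.05 × 9.3 × 10^5) = 0.02151 m
Confined: Δh_c = ΔV/(S·A) = 1000/(6.6 × 10^-5 × 9.3 × 10^5) = 16.29 m

Δh_u ≈ 0.0215 m; Δh_c ≈ 16.3 m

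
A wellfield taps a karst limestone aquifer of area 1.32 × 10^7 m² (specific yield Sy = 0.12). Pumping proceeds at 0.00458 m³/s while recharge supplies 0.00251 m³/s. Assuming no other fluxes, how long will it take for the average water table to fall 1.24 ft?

t ≈ 3350 days

Δh = 1.24 ft = 0.378 m
ΔV = Sy × A × Δh = 0.12 × 1.32 × 10^7 × 0.378 = 5.987 × 10^5 m³
Net withdrawal = 0.00458 − 0.00251 = 0.00207 m³/s = 178.8 m³/d
t = ΔV / Q = 5.987 × 10^5 m³ / 178.8 m³/d = 3347 d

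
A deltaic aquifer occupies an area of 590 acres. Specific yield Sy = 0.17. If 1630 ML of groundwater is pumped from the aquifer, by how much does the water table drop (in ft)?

A = 590 acres = 2.388 × 10^6 m²
ΔV = 1630 ML = 1.63 × 10^6 m³
Δh = ΔV / (Sy × A) = 1.63 × 10^6 m³ / (0.17 × 2.388 × 10^6 m²) = 4.016 m
Δh = 4.016 m = 13.18 ft

Δh ≈ 13.2 ft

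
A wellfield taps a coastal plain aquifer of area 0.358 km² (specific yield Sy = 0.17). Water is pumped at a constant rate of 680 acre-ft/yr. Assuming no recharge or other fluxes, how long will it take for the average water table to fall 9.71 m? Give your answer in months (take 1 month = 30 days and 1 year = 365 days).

A = 0.358 km² = 3.58 × 10^5 m²
ΔV = Sy × A × Δh = 0.17 × 3.58 × 10^5 × 9.71 = 5.91 × 10^5 m³
Q = 680 acre-ft/yr = 2298 m³/d
t = ΔV / Q = 5.91 × 10^5 m³ / 2298 m³/d = 257.2 d
t = 257.2 d ≈ 8.572 months

t ≈ 8.57 months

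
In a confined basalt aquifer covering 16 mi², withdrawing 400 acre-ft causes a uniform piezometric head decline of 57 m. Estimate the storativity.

A = 16 mi² = 4.144 × 10^7 m²
ΔV = 400 acre-ft = 4.934 × 10^5 m³
S = ΔV / (A × Δh) = 4.934 × 10^5 m³ / (4.144 × 10^7 m² × 57 m) = 2.089 × 10^-4

S ≈ 2.1 × 10^-4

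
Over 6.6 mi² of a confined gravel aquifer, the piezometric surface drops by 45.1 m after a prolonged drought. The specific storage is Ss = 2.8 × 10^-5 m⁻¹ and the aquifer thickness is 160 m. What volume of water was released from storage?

S = Ss × b = 2.8 × 10^-5 m⁻¹ × 160 m = 4.48 × 10^-3
A = 6.6 mi² = 1.709 × 10^7 m²
ΔV = S × A × Δh = 0.00448 × 1.709 × 10^7 m² × 45.1 m = 3.454 × 10^6 m³

ΔV ≈ 3.45 × 10^6 m³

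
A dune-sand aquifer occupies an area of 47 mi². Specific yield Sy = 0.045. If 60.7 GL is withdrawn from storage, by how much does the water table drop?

A = 47 mi² = 1.217 × 10^8 m²
ΔV = 60.7 GL = 6.07 × 10^7 m³
Δh = ΔV / (Sy × A) = 6.07 × 10^7 m³ / (0.045 × 1.217 × 10^8 m²) = 11.08 m

Δh ≈ 11.1 m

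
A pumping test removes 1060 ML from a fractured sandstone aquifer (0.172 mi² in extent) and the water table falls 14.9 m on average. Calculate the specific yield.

A = 0.172 mi² = 4.455 × 10^5 m²
ΔV = 1060 ML = 1.06 × 10^6 m³
Sy = ΔV / (A × Δh) = 1.06 × 10^6 m³ / (4.455 × 10^5 m² × 14.9 m) = 0.1597

Sy ≈ 0.16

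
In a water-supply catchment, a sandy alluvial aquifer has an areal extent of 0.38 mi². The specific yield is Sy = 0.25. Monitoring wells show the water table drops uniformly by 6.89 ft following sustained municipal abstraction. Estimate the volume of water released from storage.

A = 0.38 mi² = 9.842 × 10^5 m²
Δh = 6.89 ft = 2.1 m
ΔV = Sy × A × Δh = 0.25 × 9.842 × 10^5 m² × 2.1 m = 5.167 × 10^5 m³

ΔV ≈ 5.17 × 10^5 m³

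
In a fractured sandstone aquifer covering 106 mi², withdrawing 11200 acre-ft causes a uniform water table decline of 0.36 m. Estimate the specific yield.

Sy ≈ 0.14

A = 106 mi² = 2.745 × 10^8 m²
ΔV = 11200 acre-ft = 1.381 × 10^7 m³
Sy = ΔV / (A × Δh) = 1.381 × 10^7 m³ / (2.745 × 10^8 m² × 0.36 m) = 0.1398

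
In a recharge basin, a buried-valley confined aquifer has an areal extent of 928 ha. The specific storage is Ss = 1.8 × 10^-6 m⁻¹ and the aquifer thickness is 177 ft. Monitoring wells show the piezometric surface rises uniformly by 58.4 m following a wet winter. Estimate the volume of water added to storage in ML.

b = 177 ft = 53.95 m
S = Ss × b = 1.8 × 10^-6 m⁻¹ × 53.95 m = 9.711 × 10^-5
A = 928 ha = 9.28 × 10^6 m²
ΔV = S × A × Δh = 9.711 × 10^-5 × 9.28 × 10^6 m² × 58.4 m = 52630 m³
ΔV = 52630 m³ = 52.63 ML

ΔV ≈ 52.6 ML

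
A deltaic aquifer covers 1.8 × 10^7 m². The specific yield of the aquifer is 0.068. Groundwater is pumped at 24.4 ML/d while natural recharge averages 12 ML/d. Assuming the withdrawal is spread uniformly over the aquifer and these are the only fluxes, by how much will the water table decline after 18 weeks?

Δh ≈ 1.28 m

Net abstraction = 24.4 − 12 = 12.4 ML/d
Q_net = 12.4 ML/d = 12400 m³/d
t = 18 weeks = 126 d
ΔV = Q × t = 12400 m³/d × 126 d = 1.562 × 10^6 m³
Δh = ΔV / (Sy × A) = 1.562 × 10^6 / (0.068 × 1.8 × 10^7) = 1.276 m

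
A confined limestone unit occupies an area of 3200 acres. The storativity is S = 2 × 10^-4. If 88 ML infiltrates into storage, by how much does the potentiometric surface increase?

A = 3200 acres = 1.295 × 10^7 m²
ΔV = 88 ML = 88000 m³
Δh = ΔV / (S × A) = 88000 m³ / (2 × 10^-4 × 1.295 × 10^7 m²) = 33.98 m

Δh ≈ 34 m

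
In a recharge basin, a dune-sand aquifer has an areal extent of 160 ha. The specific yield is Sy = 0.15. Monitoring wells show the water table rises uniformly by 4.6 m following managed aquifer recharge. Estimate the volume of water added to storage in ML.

ΔV ≈ 1100 ML

A = 160 ha = 1.6 × 10^6 m²
ΔV = Sy × A × Δh = 0.15 × 1.6 × 10^6 m² × 4.6 m = 1.104 × 10^6 m³
ΔV = 1.104 × 10^6 m³ = 1104 ML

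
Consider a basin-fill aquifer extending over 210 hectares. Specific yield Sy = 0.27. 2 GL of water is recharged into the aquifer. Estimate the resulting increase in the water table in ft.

A = 210 hectares = 2.1 × 10^6 m²
ΔV = 2 GL = 2 × 10^6 m³
Δh = ΔV / (Sy × A) = 2 × 10^6 m³ / (0.27 × 2.1 × 10^6 m²) = 3.527 m
Δh = 3.527 m = 11.57 ft

Δh ≈ 11.6 ft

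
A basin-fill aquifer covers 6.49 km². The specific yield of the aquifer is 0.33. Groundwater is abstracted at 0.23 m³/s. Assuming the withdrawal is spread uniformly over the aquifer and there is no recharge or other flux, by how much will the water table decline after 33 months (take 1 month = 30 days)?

A = 6.49 km² = 6.49 × 10^6 m²
Q = 0.23 m³/s = 19870 m³/d
t = 33 months = 990 d
ΔV = Q × t = 19870 m³/d × 990 d = 1.967 × 10^7 m³
Δh = ΔV / (Sy × A) = 1.967 × 10^7 / (0.33 × 6.49 × 10^6) = 9.186 m

Δh ≈ 9.19 m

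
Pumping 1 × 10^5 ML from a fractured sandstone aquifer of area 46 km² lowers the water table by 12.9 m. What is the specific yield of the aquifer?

A = 46 km² = 4.6 × 10^7 m²
ΔV = 1 × 10^5 ML = 1 × 10^8 m³
Sy = ΔV / (A × Δh) = 1 × 10^8 m³ / (4.6 × 10^7 m² × 12.9 m) = 0.1685

Sy ≈ 0.17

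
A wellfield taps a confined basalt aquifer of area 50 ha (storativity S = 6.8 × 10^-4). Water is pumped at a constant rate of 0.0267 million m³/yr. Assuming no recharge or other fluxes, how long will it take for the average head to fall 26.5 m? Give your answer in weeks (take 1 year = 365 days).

A = 50 ha = 5 × 10^5 m²
ΔV = S × A × Δh = 6.8 × 10^-4 × 5 × 10^5 × 26.5 = 9010 m³
Q = 0.0267 million m³/yr = 73.15 m³/d
t = ΔV / Q = 9010 m³ / 73.15 m³/d = 123.2 d
t = 123.2 d ≈ 17.6 weeks

t ≈ 17.6 weeks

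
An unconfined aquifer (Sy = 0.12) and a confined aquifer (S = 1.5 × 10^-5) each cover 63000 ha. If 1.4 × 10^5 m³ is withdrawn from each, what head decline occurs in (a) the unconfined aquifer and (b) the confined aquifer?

A = 63000 ha = 6.3 × 10^8 m²
Unconfined: Δh_u = ΔV/(Sy·A) = 1.4 × 10^5/(0.12 × 6.3 × 10^8) = 0.001852 m
Confined: Δh_c = ΔV/(S·A) = 1.4 × 10^5/(1.5 × 10^-5 × 6.3 × 10^8) = 14.81 m

Δh_u ≈ 0.00185 m; Δh_c ≈ 14.8 m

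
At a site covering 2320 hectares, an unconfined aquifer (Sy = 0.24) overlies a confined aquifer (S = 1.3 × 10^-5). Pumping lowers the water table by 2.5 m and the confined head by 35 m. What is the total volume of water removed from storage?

ΔV ≈ 1.39 × 10^7 m³

A = 2320 hectares = 2.32 × 10^7 m²
Unconfined: ΔV_u = Sy × A × Δh_u = 0.24 × 2.32 × 10^7 × 2.5 = 1.392 × 10^7 m³
Confined: ΔV_c = S × A × Δh_c = 1.3 × 10^-5 × 2.32 × 10^7 × 35 = 10560 m³
Total ΔV = 1.392 × 10^7 + 10560 = 1.393 × 10^7 m³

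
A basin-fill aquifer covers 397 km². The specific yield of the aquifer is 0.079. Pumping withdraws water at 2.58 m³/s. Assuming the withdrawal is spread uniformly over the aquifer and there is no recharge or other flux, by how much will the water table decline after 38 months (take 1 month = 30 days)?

Δh ≈ 8.1 m

A = 397 km² = 3.97 × 10^8 m²
Q = 2.58 m³/s = 2.229 × 10^5 m³/d
t = 38 months = 1140 d
ΔV = Q × t = 2.229 × 10^5 m³/d × 1140 d = 2.541 × 10^8 m³
Δh = ΔV / (Sy × A) = 2.541 × 10^8 / (0.079 × 3.97 × 10^8) = 8.103 m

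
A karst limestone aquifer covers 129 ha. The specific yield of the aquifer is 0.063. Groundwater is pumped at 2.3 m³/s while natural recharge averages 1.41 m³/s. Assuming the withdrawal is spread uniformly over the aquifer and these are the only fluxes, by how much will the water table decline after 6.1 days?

Δh ≈ 5.77 m

A = 129 ha = 1.29 × 10^6 m²
Net abstraction = 2.3 − 1.41 = 0.89 m³/s
Q_net = 0.89 m³/s = 76900 m³/d
ΔV = Q × t = 76900 m³/d × 6.1 d = 4.691 × 10^5 m³
Δh = ΔV / (Sy × A) = 4.691 × 10^5 / (0.063 × 1.29 × 10^6) = 5.772 m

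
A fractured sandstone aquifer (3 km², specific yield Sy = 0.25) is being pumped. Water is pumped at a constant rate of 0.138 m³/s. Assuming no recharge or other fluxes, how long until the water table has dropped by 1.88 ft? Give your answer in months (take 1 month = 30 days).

A = 3 km² = 3 × 10^6 m²
Δh = 1.88 ft = 0.573 m
ΔV = Sy × A × Δh = 0.25 × 3 × 10^6 × 0.573 = 4.298 × 10^5 m³
Q = 0.138 m³/s = 11920 m³/d
t = ΔV / Q = 4.298 × 10^5 m³ / 11920 m³/d = 36.04 d
t = 36.04 d ≈ 1.201 months

t ≈ 1.2 months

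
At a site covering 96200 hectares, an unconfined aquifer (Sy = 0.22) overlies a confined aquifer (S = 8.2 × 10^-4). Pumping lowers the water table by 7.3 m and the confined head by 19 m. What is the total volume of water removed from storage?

A = 96200 hectares = 9.62 × 10^8 m²
Unconfined: ΔV_u = Sy × A × Δh_u = 0.22 × 9.62 × 10^8 × 7.3 = 1.545 × 10^9 m³
Confined: ΔV_c = S × A × Δh_c = 8.2 × 10^-4 × 9.62 × 10^8 × 19 = 1.499 × 10^7 m³
Total ΔV = 1.545 × 10^9 + 1.499 × 10^7 = 1.56 × 10^9 m³

ΔV ≈ 1.56 × 10^9 m³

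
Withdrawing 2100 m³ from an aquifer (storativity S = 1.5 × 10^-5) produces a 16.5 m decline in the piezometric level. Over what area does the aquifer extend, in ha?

A = ΔV / (S × Δh) = 2100 / (1.5 × 10^-5 × 16.5) = 8.485 × 10^6 m²
A = 8.485 × 10^6 m² = 848.5 ha

A ≈ 848 ha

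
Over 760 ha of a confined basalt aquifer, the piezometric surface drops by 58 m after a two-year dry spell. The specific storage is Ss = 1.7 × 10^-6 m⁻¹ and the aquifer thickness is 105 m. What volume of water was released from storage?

S = Ss × b = 1.7 × 10^-6 m⁻¹ × 105 m = 1.785 × 10^-4
A = 760 ha = 7.6 × 10^6 m²
ΔV = S × A × Δh = 1.785 × 10^-4 × 7.6 × 10^6 m² × 58 m = 78680 m³

ΔV ≈ 78700 m³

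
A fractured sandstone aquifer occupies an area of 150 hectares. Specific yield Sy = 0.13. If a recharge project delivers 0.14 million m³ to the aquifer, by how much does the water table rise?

A = 150 hectares = 1.5 × 10^6 m²
ΔV = 0.14 million m³ = 1.4 × 10^5 m³
Δh = ΔV / (Sy × A) = 1.4 × 10^5 m³ / (0.13 × 1.5 × 10^6 m²) = 0.7179 m

Δh ≈ 0.718 m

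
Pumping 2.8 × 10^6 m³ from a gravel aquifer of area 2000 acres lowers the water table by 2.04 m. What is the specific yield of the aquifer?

A = 2000 acres = 8.094 × 10^6 m²
Sy = ΔV / (A × Δh) = 2.8 × 10^6 m³ / (8.094 × 10^6 m² × 2.04 m) = 0.1696

Sy ≈ 0.17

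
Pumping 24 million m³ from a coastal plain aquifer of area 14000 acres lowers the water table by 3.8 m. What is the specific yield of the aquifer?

Sy ≈ 0.11

A = 14000 acres = 5.666 × 10^7 m²
ΔV = 24 million m³ = 2.4 × 10^7 m³
Sy = ΔV / (A × Δh) = 2.4 × 10^7 m³ / (5.666 × 10^7 m² × 3.8 m) = 0.1115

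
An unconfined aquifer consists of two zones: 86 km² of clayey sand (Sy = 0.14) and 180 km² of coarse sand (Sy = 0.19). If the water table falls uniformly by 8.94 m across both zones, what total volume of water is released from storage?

A₁ = 86 km² = 8.6 × 10^7 m²; A₂ = 180 km² = 1.8 × 10^8 m²
ΔV₁ = 0.14 × 8.6 × 10^7 × 8.94 = 1.076 × 10^8 m³
ΔV₂ = 0.19 × 1.8 × 10^8 × 8.94 = 3.057 × 10^8 m³
ΔV = ΔV₁ + ΔV₂ = 4.134 × 10^8 m³

ΔV ≈ 4.13 × 10^8 m³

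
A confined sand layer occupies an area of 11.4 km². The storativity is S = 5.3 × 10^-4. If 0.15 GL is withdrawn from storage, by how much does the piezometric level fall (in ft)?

Δh ≈ 81.5 ft

A = 11.4 km² = 1.14 × 10^7 m²
ΔV = 0.15 GL = 1.5 × 10^5 m³
Δh = ΔV / (S × A) = 1.5 × 10^5 m³ / (5.3 × 10^-4 × 1.14 × 10^7 m²) = 24.83 m
Δh = 24.83 m = 81.45 ft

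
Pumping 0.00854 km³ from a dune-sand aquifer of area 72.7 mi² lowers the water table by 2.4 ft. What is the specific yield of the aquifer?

A = 72.7 mi² = 1.883 × 10^8 m²
Δh = 2.4 ft = 0.7315 m
ΔV = 0.00854 km³ = 8.54 × 10^6 m³
Sy = ΔV / (A × Δh) = 8.54 × 10^6 m³ / (1.883 × 10^8 m² × 0.7315 m) = 0.062

Sy ≈ 0.062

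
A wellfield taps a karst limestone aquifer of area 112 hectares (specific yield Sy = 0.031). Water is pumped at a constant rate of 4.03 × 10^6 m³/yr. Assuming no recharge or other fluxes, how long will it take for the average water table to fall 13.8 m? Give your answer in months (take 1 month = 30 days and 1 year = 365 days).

t ≈ 1.45 months

A = 112 hectares = 1.12 × 10^6 m²
ΔV = Sy × A × Δh = 0.031 × 1.12 × 10^6 × 13.8 = 4.791 × 10^5 m³
Q = 4.03 × 10^6 m³/yr = 11040 m³/d
t = ΔV / Q = 4.791 × 10^5 m³ / 11040 m³/d = 43.4 d
t = 43.4 d ≈ 1.447 months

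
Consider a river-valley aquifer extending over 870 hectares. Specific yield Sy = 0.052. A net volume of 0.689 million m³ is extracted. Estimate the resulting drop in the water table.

Δh ≈ 1.52 m

A = 870 hectares = 8.7 × 10^6 m²
ΔV = 0.689 million m³ = 6.89 × 10^5 m³
Δh = ΔV / (Sy × A) = 6.89 × 10^5 m³ / (0.052 × 8.7 × 10^6 m²) = 1.523 m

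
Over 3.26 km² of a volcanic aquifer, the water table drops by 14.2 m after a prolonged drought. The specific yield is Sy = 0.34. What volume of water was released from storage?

A = 3.26 km² = 3.26 × 10^6 m²
ΔV = Sy × A × Δh = 0.34 × 3.26 × 10^6 m² × 14.2 m = 1.574 × 10^7 m³

ΔV ≈ 1.57 × 10^7 m³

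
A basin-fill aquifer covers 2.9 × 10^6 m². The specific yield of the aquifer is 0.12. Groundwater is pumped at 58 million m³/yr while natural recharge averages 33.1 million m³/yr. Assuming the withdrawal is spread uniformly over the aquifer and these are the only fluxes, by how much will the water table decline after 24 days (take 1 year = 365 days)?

Net abstraction = 58 − 33.1 = 24.9 million m³/yr
Q_net = 24.9 million m³/yr = 68220 m³/d
ΔV = Q × t = 68220 m³/d × 24 d = 1.637 × 10^6 m³
Δh = ΔV / (Sy × A) = 1.637 × 10^6 / (0.12 × 2.9 × 10^6) = 4.705 m

Δh ≈ 4.7 m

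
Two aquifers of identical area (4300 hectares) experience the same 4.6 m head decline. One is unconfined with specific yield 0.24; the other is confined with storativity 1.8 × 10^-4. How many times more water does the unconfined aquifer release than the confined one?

ΔV_u / ΔV_c ≈ 1330

A = 4300 hectares = 4.3 × 10^7 m²
Unconfined: ΔV_u = Sy × A × Δh = 0.24 × 4.3 × 10^7 × 4.6 = 4.747 × 10^7 m³
Confined: ΔV_c = S × A × Δh = 1.8 × 10^-4 × 4.3 × 10^7 × 4.6 = 35600 m³
Ratio = ΔV_u / ΔV_c = Sy / S = 0.24 / 1.8 × 10^-4 = 1333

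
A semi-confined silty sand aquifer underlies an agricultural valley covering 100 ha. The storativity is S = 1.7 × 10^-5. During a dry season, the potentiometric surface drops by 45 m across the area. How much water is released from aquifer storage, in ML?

A = 100 ha = 1 × 10^6 m²
ΔV = S × A × Δh = 1.7 × 10^-5 × 1 × 10^6 m² × 45 m = 765 m³
ΔV = 765 m³ = 0.765 ML

ΔV ≈ 0.765 ML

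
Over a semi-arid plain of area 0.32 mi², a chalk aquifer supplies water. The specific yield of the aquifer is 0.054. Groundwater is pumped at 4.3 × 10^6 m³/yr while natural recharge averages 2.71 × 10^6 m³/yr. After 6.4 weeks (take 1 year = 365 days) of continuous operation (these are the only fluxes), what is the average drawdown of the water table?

A = 0.32 mi² = 8.288 × 10^5 m²
Net abstraction = 4.3 × 10^6 − 2.71 × 10^6 = 1.59 × 10^6 m³/yr
Q_net = 1.59 × 10^6 m³/yr = 4356 m³/d
t = 6.4 weeks = 44.8 d
ΔV = Q × t = 4356 m³/d × 44.8 d = 1.952 × 10^5 m³
Δh = ΔV / (Sy × A) = 1.952 × 10^5 / (0.054 × 8.288 × 10^5) = 4.361 m

Δh ≈ 4.36 m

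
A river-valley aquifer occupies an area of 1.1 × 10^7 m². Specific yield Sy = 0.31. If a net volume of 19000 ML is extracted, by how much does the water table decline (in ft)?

Δh ≈ 18.3 ft

ΔV = 19000 ML = 1.9 × 10^7 m³
Δh = ΔV / (Sy × A) = 1.9 × 10^7 m³ / (0.31 × 1.1 × 10^7 m²) = 5.572 m
Δh = 5.572 m = 18.28 ft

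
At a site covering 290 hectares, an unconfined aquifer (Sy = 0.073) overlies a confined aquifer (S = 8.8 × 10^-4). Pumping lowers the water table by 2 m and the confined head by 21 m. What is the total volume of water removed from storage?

A = 290 hectares = 2.9 × 10^6 m²
Unconfined: ΔV_u = Sy × A × Δh_u = 0.073 × 2.9 × 10^6 × 2 = 4.234 × 10^5 m³
Confined: ΔV_c = S × A × Δh_c = 8.8 × 10^-4 × 2.9 × 10^6 × 21 = 53590 m³
Total ΔV = 4.234 × 10^5 + 53590 = 4.77 × 10^5 m³

ΔV ≈ 4.77 × 10^5 m³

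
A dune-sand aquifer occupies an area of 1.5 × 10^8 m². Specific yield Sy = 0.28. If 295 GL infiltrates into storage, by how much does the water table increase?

Δh ≈ 7.02 m

ΔV = 295 GL = 2.95 × 10^8 m³
Δh = ΔV / (Sy × A) = 2.95 × 10^8 m³ / (0.28 × 1.5 × 10^8 m²) = 7.024 m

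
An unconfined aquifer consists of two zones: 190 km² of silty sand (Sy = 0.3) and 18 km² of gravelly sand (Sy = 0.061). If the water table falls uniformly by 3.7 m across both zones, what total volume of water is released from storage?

A₁ = 190 km² = 1.9 × 10^8 m²; A₂ = 18 km² = 1.8 × 10^7 m²
ΔV₁ = 0.3 × 1.9 × 10^8 × 3.7 = 2.109 × 10^8 m³
ΔV₂ = 0.061 × 1.8 × 10^7 × 3.7 = 4.063 × 10^6 m³
ΔV = ΔV₁ + ΔV₂ = 2.15 × 10^8 m³

ΔV ≈ 2.15 × 10^8 m³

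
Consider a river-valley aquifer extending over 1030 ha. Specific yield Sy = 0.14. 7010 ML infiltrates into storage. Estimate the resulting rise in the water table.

Δh ≈ 4.86 m

A = 1030 ha = 1.03 × 10^7 m²
ΔV = 7010 ML = 7.01 × 10^6 m³
Δh = ΔV / (Sy × A) = 7.01 × 10^6 m³ / (0.14 × 1.03 × 10^7 m²) = 4.861 m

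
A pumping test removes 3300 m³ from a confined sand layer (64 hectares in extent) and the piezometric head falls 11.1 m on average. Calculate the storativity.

S ≈ 4.6 × 10^-4

A = 64 hectares = 6.4 × 10^5 m²
S = ΔV / (A × Δh) = 3300 m³ / (6.4 × 10^5 m² × 11.1 m) = 4.645 × 10^-4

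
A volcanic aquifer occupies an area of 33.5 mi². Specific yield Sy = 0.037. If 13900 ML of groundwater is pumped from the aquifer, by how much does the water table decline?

A = 33.5 mi² = 8.676 × 10^7 m²
ΔV = 13900 ML = 1.39 × 10^7 m³
Δh = ΔV / (Sy × A) = 1.39 × 10^7 m³ / (0.037 × 8.676 × 10^7 m²) = 4.33 m

Δh ≈ 4.33 m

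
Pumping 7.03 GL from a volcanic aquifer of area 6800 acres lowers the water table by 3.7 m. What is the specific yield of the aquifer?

Sy ≈ 0.069

A = 6800 acres = 2.752 × 10^7 m²
ΔV = 7.03 GL = 7.03 × 10^6 m³
Sy = ΔV / (A × Δh) = 7.03 × 10^6 m³ / (2.752 × 10^7 m² × 3.7 m) = 0.06904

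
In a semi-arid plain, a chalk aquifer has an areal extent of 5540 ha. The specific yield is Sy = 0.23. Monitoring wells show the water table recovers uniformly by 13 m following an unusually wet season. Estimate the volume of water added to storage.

A = 5540 ha = 5.54 × 10^7 m²
ΔV = Sy × A × Δh = 0.23 × 5.54 × 10^7 m² × 13 m = 1.656 × 10^8 m³

ΔV ≈ 1.66 × 10^8 m³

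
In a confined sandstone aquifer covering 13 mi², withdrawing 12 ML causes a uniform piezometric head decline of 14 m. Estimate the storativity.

S ≈ 2.5 × 10^-5

A = 13 mi² = 3.367 × 10^7 m²
ΔV = 12 ML = 12000 m³
S = ΔV / (A × Δh) = 12000 m³ / (3.367 × 10^7 m² × 14 m) = 2.546 × 10^-5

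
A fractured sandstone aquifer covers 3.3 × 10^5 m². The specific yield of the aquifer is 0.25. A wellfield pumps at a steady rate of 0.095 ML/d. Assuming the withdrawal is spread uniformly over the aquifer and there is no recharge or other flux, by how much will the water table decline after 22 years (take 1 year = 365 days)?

Q = 0.095 ML/d = 95 m³/d
t = 22 years = 8030 d
ΔV = Q × t = 95 m³/d × 8030 d = 7.628 × 10^5 m³
Δh = ΔV / (Sy × A) = 7.628 × 10^5 / (0.25 × 3.3 × 10^5) = 9.247 m

Δh ≈ 9.25 m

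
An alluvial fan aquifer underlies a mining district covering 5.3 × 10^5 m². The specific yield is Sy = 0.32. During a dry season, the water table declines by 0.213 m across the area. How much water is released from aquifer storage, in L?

ΔV ≈ 3.61 × 10^7 L

ΔV = Sy × A × Δh = 0.32 × 5.3 × 10^5 m² × 0.213 m = 36120 m³
ΔV = 36120 m³ = 3.612 × 10^7 L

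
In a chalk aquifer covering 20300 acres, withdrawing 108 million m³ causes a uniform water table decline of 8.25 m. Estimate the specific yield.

Sy ≈ 0.16

A = 20300 acres = 8.215 × 10^7 m²
ΔV = 108 million m³ = 1.08 × 10^8 m³
Sy = ΔV / (A × Δh) = 1.08 × 10^8 m³ / (8.215 × 10^7 m² × 8.25 m) = 0.1594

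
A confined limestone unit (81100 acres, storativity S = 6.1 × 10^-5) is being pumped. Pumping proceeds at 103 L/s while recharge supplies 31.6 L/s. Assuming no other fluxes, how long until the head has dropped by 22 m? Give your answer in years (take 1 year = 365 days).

t ≈ 0.196 years

A = 81100 acres = 3.282 × 10^8 m²
ΔV = S × A × Δh = 6.1 × 10^-5 × 3.282 × 10^8 × 22 = 4.404 × 10^5 m³
Net withdrawal = 103 − 31.6 = 71.4 L/s = 6169 m³/d
t = ΔV / Q = 4.404 × 10^5 m³ / 6169 m³/d = 71.4 d
t = 71.4 d ≈ 0.1956 years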